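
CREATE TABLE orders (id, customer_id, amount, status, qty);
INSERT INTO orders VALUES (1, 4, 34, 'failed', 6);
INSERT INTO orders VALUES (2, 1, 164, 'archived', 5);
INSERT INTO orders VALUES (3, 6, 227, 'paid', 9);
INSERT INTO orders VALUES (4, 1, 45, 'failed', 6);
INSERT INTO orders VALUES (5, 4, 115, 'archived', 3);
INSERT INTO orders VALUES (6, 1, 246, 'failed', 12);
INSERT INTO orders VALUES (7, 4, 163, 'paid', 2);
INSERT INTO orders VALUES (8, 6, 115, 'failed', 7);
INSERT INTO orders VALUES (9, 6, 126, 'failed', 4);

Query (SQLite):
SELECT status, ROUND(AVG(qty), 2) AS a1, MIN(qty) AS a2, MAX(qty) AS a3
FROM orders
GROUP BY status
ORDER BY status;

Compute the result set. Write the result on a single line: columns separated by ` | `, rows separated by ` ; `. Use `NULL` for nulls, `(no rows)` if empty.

Group orders by status.
Per group compute: ROUND(AVG(qty), 2), MIN(qty), MAX(qty).
  archived: ids {2, 5} → ROUND(AVG(qty), 2)=4, MIN(qty)=3, MAX(qty)=5
  failed: ids {1, 4, 6, 8, 9} → ROUND(AVG(qty), 2)=7, MIN(qty)=4, MAX(qty)=12
  paid: ids {3, 7} → ROUND(AVG(qty), 2)=5.5, MIN(qty)=2, MAX(qty)=9

archived | 4 | 3 | 5 ; failed | 7 | 4 | 12 ; paid | 5.5 | 2 | 9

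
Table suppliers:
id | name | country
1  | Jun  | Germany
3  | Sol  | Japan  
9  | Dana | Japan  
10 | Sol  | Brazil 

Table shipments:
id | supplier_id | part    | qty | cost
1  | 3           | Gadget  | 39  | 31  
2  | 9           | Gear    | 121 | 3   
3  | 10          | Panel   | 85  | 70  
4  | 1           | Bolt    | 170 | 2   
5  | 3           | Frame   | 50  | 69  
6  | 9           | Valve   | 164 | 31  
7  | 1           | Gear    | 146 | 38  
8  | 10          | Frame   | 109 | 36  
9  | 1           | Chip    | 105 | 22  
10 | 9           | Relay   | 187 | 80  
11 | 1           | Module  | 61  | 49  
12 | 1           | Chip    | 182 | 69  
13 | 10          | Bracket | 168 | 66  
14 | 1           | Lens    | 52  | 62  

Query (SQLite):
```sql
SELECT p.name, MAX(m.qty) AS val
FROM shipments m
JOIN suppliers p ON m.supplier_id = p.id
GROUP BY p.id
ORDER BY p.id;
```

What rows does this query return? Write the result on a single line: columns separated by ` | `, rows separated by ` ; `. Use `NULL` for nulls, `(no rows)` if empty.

Join each shipments row to its suppliers via supplier_id.
Group joined rows by suppliers.id; compute MAX(m.qty) per group.
  1: ids {4, 7, 9, 11, 12, 14} → MAX(m.qty)=182
  3: ids {1, 5} → MAX(m.qty)=50
  9: ids {2, 6, 10} → MAX(m.qty)=187
  10: ids {3, 8, 13} → MAX(m.qty)=168

Jun | 182 ; Sol | 50 ; Dana | 187 ; Sol | 168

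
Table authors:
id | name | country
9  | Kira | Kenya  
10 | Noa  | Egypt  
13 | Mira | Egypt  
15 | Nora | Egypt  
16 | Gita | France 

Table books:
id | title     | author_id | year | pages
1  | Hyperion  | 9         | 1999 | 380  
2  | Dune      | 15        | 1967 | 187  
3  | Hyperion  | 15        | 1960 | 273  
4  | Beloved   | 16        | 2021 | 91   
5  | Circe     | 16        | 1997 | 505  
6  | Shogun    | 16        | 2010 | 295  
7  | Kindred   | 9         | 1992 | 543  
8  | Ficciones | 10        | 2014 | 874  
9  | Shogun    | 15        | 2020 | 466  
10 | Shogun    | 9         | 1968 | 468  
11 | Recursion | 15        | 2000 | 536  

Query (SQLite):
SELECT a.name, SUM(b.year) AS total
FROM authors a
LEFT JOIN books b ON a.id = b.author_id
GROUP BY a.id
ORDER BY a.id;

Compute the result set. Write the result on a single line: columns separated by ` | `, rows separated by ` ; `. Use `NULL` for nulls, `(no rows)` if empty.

LEFT JOIN keeps every authors row; unmatched ones get NULL for books columns.
Group by authors.id and compute SUM(b.year). SUM over an all-NULL group is NULL.
  9: ids {1, 7, 10} → SUM(b.year)=5959
  10: ids {8} → SUM(b.year)=2014
  13: ids {—} → SUM(b.year)=NULL
  15: ids {2, 3, 9, 11} → SUM(b.year)=7947
  16: ids {4, 5, 6} → SUM(b.year)=6028

Kira | 5959 ; Noa | 2014 ; Mira | NULL ; Nora | 7947 ; Gita | 6028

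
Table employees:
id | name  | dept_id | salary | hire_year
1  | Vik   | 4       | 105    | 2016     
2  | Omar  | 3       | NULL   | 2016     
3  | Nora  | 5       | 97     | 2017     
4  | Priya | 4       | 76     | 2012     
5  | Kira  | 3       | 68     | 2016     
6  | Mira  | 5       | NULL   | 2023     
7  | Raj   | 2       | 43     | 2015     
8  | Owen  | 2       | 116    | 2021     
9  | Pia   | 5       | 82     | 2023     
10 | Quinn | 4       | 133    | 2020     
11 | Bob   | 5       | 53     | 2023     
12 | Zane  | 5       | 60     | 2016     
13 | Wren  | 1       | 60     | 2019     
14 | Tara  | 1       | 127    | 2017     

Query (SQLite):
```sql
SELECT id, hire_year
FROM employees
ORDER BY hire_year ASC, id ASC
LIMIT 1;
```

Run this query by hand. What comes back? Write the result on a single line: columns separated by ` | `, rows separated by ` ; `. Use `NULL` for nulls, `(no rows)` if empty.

4 | 2012

Sort by hire_year asc, tiebreak id asc: (2012, id=4), (2015, id=7), (2016, id=1), (2016, id=2) …. Take first 1.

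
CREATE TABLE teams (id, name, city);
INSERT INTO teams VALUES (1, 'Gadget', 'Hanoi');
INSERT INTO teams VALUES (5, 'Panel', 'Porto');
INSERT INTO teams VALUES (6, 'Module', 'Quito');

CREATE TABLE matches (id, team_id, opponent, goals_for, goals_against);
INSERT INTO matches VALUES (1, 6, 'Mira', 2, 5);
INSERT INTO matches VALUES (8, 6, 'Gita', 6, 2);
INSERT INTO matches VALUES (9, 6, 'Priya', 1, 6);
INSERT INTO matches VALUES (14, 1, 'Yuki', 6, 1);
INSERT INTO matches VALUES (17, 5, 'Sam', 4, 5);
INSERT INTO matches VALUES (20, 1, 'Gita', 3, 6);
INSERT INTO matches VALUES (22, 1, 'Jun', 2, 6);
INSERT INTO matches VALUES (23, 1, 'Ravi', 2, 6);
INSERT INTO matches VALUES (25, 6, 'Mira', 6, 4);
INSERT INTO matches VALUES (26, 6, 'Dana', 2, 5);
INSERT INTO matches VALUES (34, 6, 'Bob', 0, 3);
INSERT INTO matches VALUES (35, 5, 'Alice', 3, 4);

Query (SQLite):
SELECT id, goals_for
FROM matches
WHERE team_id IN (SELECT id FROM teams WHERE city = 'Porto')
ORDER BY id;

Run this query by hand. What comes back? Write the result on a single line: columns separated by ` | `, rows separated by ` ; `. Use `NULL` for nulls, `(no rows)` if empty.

Inner query: teams.id where city = 'Porto'.
Outer: keep matches rows whose team_id is in that set.
Inner query → {5}

17 | 4 ; 35 | 3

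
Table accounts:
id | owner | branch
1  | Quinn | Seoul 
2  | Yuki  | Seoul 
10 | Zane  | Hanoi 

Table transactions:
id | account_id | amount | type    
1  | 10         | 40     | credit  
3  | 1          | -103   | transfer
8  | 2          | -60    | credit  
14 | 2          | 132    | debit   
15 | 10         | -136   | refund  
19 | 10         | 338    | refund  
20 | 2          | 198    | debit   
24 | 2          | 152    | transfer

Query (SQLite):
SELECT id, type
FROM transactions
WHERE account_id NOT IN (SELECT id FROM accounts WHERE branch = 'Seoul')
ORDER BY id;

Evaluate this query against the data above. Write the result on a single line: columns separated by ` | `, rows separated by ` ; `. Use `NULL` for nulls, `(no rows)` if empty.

Inner query: accounts.id where branch = 'Seoul'.
Outer: keep transactions rows whose account_id is not in that set.
Inner query → {1, 2}

1 | credit ; 15 | refund ; 19 | refund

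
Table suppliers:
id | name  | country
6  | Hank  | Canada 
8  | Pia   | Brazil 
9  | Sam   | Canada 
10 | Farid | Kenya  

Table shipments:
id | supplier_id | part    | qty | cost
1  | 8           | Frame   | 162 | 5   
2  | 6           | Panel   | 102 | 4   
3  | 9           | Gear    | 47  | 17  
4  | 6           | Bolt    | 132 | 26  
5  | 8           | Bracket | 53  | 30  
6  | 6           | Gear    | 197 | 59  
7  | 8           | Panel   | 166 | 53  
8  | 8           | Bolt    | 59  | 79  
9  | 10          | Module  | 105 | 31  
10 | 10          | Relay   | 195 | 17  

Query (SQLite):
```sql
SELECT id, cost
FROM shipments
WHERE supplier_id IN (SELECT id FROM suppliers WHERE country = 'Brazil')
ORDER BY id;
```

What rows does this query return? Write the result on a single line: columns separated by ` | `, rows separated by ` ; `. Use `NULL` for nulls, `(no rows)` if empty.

1 | 5 ; 5 | 30 ; 7 | 53 ; 8 | 79

Inner query: suppliers.id where country = 'Brazil'.
Outer: keep shipments rows whose supplier_id is in that set.
Inner query → {8}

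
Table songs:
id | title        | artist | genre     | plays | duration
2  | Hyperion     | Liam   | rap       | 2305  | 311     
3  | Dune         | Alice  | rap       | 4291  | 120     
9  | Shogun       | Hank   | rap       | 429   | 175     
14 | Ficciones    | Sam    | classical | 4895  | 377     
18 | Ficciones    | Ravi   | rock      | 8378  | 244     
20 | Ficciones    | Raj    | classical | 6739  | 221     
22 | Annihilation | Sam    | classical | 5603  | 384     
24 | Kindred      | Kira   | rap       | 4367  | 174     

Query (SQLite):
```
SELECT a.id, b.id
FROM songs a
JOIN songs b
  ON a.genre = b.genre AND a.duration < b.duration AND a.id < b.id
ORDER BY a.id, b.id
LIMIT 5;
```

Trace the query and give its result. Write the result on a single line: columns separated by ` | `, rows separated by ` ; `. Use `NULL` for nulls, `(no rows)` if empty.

3 | 9 ; 3 | 24 ; 14 | 22 ; 20 | 22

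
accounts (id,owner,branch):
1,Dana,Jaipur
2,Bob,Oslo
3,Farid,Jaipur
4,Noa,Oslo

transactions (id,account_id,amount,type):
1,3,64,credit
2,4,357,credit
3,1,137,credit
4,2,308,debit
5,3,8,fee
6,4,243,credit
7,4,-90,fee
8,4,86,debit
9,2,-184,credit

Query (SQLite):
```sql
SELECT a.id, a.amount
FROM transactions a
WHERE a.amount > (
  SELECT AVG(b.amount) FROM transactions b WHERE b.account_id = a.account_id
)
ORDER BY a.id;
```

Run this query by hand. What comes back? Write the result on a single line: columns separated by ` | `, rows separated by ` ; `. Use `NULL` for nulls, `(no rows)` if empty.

For each transactions row a, compute AVG(amount) over rows sharing a.account_id.
Keep row a if a.amount > that per-group AVG.
  account_id=1: AVG(amount) = 137.0
  account_id=2: AVG(amount) = 62.0
  account_id=3: AVG(amount) = 36.0
  account_id=4: AVG(amount) = 149.0

1 | 64 ; 2 | 357 ; 4 | 308 ; 6 | 243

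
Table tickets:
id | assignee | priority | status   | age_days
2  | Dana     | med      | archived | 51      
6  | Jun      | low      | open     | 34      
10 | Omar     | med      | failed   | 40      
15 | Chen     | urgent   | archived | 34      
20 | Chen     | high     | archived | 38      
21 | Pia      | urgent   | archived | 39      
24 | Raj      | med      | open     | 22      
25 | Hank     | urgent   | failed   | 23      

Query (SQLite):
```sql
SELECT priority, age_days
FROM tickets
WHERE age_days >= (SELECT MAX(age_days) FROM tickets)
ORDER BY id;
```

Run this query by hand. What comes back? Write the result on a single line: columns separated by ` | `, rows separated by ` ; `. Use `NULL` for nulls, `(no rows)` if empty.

med | 51

Scalar subquery: MAX(age_days) over all tickets rows = 51.
Keep rows where age_days >= that value.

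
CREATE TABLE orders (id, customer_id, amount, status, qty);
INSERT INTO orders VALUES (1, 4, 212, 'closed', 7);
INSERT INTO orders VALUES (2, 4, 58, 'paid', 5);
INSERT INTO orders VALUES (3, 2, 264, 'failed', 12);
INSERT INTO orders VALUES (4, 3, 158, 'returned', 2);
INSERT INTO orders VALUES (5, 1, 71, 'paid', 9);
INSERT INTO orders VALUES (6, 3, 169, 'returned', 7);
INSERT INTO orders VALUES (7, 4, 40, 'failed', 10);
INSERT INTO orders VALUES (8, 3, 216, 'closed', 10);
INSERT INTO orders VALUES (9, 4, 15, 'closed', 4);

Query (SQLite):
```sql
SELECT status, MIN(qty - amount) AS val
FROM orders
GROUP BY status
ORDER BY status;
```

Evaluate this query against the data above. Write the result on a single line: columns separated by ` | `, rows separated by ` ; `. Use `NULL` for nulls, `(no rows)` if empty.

For each row compute qty - amount.
Group by status; take MIN of the expression per group.
  closed: ids {1, 8, 9} → MIN(qty - amount)=-206
  failed: ids {3, 7} → MIN(qty - amount)=-252
  paid: ids {2, 5} → MIN(qty - amount)=-62
  returned: ids {4, 6} → MIN(qty - amount)=-162

closed | -206 ; failed | -252 ; paid | -62 ; returned | -162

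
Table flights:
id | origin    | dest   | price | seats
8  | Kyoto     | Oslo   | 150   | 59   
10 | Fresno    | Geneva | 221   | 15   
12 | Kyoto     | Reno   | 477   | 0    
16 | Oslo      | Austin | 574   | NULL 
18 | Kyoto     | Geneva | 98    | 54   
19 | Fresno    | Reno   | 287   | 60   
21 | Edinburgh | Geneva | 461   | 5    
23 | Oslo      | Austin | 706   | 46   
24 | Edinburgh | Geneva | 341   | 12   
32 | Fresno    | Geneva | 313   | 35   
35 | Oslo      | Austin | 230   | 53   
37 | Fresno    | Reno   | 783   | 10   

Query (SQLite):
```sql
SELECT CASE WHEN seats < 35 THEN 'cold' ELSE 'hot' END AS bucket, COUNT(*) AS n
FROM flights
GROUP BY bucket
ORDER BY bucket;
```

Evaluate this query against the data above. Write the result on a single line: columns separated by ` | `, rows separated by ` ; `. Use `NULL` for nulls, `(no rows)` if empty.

Bucket rows by seats < 35 → 'cold' else 'hot'; count each bucket.
NULL < 35 is unknown, so NULL seats falls into ELSE → 'hot'.

cold | 5 ; hot | 7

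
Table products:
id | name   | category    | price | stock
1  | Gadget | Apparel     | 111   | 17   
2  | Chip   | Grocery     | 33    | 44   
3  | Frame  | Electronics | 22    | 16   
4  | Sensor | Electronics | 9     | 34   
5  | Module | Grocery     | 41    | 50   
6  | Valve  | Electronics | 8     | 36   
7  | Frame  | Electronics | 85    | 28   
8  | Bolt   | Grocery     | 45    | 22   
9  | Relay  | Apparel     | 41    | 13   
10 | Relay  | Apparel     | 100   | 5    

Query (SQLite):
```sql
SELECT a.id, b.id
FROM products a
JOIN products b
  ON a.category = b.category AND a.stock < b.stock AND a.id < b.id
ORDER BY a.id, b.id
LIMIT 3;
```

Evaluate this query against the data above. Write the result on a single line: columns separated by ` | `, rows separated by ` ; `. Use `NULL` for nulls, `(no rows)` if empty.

2 | 5 ; 3 | 4 ; 3 | 6

Pairs (a,b) with same category, a.stock < b.stock, a.id < b.id.
category groups: Apparel:{1,9,10} Electronics:{3,4,6,7} Grocery:{2,5,8}
Ordered by (a.id, b.id); first 3.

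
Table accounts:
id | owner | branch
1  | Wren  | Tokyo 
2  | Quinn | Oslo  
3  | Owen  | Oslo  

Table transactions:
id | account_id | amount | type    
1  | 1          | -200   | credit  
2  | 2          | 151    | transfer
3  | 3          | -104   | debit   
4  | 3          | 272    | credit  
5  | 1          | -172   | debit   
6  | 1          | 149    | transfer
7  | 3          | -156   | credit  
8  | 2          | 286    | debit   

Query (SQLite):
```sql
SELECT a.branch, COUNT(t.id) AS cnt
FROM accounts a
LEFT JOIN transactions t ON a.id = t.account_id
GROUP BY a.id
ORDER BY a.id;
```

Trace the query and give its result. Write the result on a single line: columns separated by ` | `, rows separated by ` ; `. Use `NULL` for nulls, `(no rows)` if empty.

LEFT JOIN keeps every accounts row; unmatched ones get NULL for transactions columns.
Group by accounts.id and compute COUNT(t.id). COUNT(col) of an all-NULL group is 0.
  1: ids {1, 5, 6} → COUNT(t.id)=3
  2: ids {2, 8} → COUNT(t.id)=2
  3: ids {3, 4, 7} → COUNT(t.id)=3

Tokyo | 3 ; Oslo | 2 ; Oslo | 3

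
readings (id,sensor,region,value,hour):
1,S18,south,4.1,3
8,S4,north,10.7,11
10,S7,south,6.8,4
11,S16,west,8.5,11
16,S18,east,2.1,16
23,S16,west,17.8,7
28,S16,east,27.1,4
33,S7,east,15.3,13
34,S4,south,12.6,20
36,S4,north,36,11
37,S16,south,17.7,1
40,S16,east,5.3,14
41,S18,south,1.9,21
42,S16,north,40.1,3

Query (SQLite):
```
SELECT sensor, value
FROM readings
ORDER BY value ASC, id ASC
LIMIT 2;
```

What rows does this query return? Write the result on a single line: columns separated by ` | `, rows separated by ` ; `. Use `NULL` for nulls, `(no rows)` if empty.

Sort by value asc, tiebreak id asc: (1.9, id=41), (2.1, id=16), (4.1, id=1), (5.3, id=40), (6.8, id=10) …. Take first 2.

S18 | 1.9 ; S18 | 2.1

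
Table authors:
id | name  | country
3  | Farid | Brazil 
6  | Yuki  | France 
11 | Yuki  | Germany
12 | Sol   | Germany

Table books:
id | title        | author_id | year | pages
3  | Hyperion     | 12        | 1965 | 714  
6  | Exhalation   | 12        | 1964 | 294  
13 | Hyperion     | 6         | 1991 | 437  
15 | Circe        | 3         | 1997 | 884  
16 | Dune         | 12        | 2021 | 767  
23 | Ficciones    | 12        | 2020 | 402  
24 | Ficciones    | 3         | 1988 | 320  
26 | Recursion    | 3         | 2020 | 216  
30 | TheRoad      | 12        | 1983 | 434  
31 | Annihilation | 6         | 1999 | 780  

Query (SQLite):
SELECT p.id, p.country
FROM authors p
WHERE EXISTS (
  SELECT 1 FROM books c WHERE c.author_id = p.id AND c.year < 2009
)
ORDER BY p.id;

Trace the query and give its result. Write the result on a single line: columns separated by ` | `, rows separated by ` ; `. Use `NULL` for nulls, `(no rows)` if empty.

3 | Brazil ; 6 | France ; 12 | Germany

For each authors row, check whether any books with matching author_id has year < 2009.
Keep rows where that is true.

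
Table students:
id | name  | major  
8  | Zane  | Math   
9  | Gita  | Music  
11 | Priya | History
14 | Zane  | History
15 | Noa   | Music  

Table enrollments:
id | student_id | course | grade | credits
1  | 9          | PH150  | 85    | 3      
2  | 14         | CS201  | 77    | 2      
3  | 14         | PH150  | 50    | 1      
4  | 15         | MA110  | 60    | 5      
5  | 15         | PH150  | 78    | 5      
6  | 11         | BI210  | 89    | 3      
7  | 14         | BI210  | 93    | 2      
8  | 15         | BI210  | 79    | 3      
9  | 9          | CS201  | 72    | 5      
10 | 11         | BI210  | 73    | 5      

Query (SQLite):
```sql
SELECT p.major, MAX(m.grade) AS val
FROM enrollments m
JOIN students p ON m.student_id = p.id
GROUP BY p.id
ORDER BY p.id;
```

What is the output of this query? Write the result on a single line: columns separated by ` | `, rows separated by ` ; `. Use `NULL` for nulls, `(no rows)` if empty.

Join each enrollments row to its students via student_id.
Group joined rows by students.id; compute MAX(m.grade) per group.
  9: ids {1, 9} → MAX(m.grade)=85
  11: ids {6, 10} → MAX(m.grade)=89
  14: ids {2, 3, 7} → MAX(m.grade)=93
  15: ids {4, 5, 8} → MAX(m.grade)=79

Music | 85 ; History | 89 ; History | 93 ; Music | 79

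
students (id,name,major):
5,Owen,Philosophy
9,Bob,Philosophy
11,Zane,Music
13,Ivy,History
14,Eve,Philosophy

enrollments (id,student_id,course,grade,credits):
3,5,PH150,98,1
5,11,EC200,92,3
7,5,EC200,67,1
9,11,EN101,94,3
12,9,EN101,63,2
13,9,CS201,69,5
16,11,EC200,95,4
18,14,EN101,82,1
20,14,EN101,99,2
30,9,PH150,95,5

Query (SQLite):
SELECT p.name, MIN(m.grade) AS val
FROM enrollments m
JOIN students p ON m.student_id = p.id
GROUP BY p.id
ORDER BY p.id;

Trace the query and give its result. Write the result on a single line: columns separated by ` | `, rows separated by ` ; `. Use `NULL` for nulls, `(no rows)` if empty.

Owen | 67 ; Bob | 63 ; Zane | 92 ; Eve | 82

Join each enrollments row to its students via student_id.
Group joined rows by students.id; compute MIN(m.grade) per group.
  5: ids {3, 7} → MIN(m.grade)=67
  9: ids {12, 13, 30} → MIN(m.grade)=63
  11: ids {5, 9, 16} → MIN(m.grade)=92
  14: ids {18, 20} → MIN(m.grade)=82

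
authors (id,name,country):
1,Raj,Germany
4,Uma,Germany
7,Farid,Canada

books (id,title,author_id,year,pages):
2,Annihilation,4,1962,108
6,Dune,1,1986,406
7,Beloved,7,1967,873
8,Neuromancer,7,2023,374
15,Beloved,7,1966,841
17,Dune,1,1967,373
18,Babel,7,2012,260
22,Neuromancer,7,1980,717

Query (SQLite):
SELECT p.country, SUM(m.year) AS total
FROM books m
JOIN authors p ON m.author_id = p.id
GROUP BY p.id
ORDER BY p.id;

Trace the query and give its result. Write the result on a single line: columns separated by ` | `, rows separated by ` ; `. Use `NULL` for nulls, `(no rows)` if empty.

Join each books row to its authors via author_id.
Group joined rows by authors.id; compute SUM(m.year) per group.
  1: ids {6, 17} → SUM(m.year)=3953
  4: ids {2} → SUM(m.year)=1962
  7: ids {7, 8, 15, 18, 22} → SUM(m.year)=9948

Germany | 3953 ; Germany | 1962 ; Canada | 9948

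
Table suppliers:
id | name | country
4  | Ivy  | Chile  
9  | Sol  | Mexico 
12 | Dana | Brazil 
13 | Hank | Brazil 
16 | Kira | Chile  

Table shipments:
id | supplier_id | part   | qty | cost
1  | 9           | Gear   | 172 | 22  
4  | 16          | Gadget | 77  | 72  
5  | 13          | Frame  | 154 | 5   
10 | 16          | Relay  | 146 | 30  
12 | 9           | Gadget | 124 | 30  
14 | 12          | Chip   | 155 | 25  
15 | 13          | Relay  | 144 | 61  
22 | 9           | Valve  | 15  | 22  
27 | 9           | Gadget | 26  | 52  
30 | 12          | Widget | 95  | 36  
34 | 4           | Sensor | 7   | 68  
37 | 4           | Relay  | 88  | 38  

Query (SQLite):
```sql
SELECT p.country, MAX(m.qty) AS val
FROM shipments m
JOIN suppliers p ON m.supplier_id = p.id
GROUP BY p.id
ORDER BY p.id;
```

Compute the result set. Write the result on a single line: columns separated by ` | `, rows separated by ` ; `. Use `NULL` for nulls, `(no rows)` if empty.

Chile | 88 ; Mexico | 172 ; Brazil | 155 ; Brazil | 154 ; Chile | 146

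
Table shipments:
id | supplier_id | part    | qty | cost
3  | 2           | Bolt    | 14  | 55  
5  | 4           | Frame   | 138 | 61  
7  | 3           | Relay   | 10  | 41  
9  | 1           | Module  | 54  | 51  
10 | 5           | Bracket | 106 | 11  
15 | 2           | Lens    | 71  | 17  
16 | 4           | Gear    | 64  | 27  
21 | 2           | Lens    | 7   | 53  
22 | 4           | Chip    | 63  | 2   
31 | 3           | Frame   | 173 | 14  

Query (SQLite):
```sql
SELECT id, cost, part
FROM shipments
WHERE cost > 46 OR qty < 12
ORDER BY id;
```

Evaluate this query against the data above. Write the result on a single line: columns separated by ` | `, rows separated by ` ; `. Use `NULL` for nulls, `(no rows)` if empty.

cost > 46: ids {3, 5, 9, 21}
qty < 12: ids {7, 21}
Combine with OR.

3 | 55 | Bolt ; 5 | 61 | Frame ; 7 | 41 | Relay ; 9 | 51 | Module ; 21 | 53 | Lens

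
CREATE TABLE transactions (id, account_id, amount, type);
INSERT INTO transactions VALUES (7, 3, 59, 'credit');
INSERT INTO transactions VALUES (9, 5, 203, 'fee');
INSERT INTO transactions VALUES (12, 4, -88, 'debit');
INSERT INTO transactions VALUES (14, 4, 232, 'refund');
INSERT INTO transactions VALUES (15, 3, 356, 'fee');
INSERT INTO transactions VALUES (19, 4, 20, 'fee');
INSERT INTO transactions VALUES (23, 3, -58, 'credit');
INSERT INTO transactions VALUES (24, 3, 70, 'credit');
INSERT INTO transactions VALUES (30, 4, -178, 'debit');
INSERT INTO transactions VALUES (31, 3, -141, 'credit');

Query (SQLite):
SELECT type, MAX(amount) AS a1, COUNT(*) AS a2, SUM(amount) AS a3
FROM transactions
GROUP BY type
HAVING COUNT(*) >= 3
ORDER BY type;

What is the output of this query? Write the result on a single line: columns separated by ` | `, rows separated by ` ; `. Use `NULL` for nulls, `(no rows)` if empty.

credit | 70 | 4 | -70 ; fee | 356 | 3 | 579

Group transactions by type.
Per group compute: MAX(amount), COUNT(*), SUM(amount).
HAVING: drop groups with fewer than 3 rows.
  credit: ids {7, 23, 24, 31} → MAX(amount)=70, COUNT(*)=4, SUM(amount)=-70
  debit: ids {12, 30} → MAX(amount)=-88, COUNT(*)=2, SUM(amount)=-266
  fee: ids {9, 15, 19} → MAX(amount)=356, COUNT(*)=3, SUM(amount)=579
  refund: ids {14} → MAX(amount)=232, COUNT(*)=1, SUM(amount)=232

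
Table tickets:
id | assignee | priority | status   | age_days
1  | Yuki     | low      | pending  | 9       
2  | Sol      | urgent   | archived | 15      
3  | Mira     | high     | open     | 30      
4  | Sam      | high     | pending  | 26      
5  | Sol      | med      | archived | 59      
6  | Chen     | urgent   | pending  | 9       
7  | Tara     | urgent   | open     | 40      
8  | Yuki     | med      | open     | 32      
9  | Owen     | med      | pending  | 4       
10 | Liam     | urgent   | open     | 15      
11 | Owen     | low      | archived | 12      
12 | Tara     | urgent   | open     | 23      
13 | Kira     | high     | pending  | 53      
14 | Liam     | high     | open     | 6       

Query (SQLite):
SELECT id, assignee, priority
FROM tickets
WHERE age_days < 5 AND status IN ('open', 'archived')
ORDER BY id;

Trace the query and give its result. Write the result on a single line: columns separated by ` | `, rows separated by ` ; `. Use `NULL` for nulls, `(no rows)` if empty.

(no rows)

age_days < 5: ids {9}
status IN ('open', 'archived'): ids {2, 3, 5, 7, 8, 10, 11, 12, 14}
Combine with AND.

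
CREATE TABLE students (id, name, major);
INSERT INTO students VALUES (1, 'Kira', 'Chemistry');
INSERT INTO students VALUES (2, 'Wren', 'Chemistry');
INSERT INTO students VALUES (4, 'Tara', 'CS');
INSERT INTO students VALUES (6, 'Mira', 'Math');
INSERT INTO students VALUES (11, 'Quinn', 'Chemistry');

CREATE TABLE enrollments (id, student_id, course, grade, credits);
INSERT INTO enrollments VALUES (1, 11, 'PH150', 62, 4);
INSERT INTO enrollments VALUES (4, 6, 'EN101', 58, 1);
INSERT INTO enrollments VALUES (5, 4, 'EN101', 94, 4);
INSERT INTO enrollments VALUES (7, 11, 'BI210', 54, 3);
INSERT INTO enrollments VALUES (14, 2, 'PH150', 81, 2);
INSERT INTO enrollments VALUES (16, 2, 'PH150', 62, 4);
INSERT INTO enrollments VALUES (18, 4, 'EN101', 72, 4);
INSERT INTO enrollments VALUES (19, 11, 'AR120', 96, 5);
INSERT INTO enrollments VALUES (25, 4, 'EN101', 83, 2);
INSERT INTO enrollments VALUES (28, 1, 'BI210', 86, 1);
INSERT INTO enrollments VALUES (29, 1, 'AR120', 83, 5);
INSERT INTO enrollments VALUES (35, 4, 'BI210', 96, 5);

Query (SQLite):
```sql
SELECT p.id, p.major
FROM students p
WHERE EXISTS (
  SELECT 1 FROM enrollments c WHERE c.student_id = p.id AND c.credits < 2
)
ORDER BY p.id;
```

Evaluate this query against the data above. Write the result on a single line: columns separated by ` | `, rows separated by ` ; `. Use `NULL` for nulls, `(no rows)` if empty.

For each students row, check whether any enrollments with matching student_id has credits < 2.
Keep rows where that is true.

1 | Chemistry ; 6 | Math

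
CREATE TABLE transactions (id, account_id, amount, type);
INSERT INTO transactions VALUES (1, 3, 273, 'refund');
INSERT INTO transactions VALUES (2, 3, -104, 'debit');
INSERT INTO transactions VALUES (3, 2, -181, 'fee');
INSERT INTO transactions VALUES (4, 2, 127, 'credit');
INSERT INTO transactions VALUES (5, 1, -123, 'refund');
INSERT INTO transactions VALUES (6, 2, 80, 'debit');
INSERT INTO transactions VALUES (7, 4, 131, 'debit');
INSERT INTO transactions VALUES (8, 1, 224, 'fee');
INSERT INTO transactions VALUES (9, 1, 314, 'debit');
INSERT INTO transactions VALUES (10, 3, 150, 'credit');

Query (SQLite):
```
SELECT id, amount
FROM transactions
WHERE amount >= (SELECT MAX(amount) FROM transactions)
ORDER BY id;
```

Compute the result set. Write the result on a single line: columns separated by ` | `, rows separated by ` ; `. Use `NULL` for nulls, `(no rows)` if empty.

9 | 314

Scalar subquery: MAX(amount) over all transactions rows = 314.
Keep rows where amount >= that value.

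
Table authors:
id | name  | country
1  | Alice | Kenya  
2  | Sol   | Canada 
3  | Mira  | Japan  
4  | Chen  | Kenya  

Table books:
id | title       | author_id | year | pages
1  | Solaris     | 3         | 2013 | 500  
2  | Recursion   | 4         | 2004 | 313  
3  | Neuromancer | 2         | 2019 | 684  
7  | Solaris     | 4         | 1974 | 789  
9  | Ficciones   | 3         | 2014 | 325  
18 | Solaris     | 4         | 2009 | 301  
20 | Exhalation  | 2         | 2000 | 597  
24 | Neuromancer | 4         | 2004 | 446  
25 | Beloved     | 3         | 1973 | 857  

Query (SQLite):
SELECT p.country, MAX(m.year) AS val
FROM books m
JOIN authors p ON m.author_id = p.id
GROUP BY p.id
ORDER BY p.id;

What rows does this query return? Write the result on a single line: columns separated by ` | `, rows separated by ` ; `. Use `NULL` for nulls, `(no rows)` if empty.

Canada | 2019 ; Japan | 2014 ; Kenya | 2009

Join each books row to its authors via author_id.
Group joined rows by authors.id; compute MAX(m.year) per group.
  2: ids {3, 20} → MAX(m.year)=2019
  3: ids {1, 9, 25} → MAX(m.year)=2014
  4: ids {2, 7, 18, 24} → MAX(m.year)=2009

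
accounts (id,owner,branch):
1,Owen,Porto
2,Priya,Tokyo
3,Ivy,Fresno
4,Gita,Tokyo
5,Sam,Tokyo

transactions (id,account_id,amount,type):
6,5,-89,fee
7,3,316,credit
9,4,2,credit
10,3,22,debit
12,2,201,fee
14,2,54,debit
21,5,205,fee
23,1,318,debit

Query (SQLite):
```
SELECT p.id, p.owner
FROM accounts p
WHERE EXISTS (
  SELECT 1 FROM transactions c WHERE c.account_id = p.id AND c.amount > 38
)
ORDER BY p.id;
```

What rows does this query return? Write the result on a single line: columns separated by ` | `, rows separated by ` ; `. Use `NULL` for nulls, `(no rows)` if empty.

1 | Owen ; 2 | Priya ; 3 | Ivy ; 5 | Sam

For each accounts row, check whether any transactions with matching account_id has amount > 38.
Keep rows where that is true.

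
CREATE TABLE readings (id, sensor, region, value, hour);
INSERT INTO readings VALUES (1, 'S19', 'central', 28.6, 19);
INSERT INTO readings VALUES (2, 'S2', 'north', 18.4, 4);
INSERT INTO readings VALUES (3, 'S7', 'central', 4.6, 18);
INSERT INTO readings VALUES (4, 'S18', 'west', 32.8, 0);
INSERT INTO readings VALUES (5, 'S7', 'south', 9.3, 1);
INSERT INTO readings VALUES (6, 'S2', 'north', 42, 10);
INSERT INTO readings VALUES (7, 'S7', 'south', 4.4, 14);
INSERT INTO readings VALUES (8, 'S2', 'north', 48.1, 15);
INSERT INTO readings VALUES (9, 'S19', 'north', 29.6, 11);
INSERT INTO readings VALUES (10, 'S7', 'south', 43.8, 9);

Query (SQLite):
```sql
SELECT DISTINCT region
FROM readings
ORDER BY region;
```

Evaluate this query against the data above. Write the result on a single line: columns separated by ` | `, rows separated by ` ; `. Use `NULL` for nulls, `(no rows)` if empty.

Collect distinct region values from readings.

central ; north ; south ; west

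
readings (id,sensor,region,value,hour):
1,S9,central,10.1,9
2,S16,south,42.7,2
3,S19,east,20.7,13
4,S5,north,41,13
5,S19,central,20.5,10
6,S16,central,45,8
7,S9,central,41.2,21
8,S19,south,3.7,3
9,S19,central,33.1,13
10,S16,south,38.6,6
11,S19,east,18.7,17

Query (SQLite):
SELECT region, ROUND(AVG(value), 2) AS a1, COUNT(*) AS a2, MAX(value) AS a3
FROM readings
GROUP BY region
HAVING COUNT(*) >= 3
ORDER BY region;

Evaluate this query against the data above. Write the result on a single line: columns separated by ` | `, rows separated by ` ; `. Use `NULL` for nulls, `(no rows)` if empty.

Group readings by region.
Per group compute: ROUND(AVG(value), 2), COUNT(*), MAX(value).
HAVING: drop groups with fewer than 3 rows.
  central: ids {1, 5, 6, 7, 9} → ROUND(AVG(value), 2)=29.98, COUNT(*)=5, MAX(value)=45
  east: ids {3, 11} → ROUND(AVG(value), 2)=19.7, COUNT(*)=2, MAX(value)=20.7
  north: ids {4} → ROUND(AVG(value), 2)=41, COUNT(*)=1, MAX(value)=41
  south: ids {2, 8, 10} → ROUND(AVG(value), 2)=28.33, COUNT(*)=3, MAX(value)=42.7

central | 29.98 | 5 | 45 ; south | 28.33 | 3 | 42.7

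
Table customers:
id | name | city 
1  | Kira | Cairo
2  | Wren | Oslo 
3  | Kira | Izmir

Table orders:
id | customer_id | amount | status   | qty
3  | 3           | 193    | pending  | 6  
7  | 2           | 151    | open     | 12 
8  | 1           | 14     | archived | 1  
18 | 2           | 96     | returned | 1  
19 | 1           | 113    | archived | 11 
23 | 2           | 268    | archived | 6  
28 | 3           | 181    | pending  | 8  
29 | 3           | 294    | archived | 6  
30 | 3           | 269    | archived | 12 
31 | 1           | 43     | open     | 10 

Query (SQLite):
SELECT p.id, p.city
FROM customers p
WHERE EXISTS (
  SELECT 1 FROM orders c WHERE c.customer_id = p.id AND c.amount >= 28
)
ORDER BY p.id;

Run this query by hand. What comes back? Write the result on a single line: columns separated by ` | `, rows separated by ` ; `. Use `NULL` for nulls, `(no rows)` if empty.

For each customers row, check whether any orders with matching customer_id has amount >= 28.
Keep rows where that is true.

1 | Cairo ; 2 | Oslo ; 3 | Izmir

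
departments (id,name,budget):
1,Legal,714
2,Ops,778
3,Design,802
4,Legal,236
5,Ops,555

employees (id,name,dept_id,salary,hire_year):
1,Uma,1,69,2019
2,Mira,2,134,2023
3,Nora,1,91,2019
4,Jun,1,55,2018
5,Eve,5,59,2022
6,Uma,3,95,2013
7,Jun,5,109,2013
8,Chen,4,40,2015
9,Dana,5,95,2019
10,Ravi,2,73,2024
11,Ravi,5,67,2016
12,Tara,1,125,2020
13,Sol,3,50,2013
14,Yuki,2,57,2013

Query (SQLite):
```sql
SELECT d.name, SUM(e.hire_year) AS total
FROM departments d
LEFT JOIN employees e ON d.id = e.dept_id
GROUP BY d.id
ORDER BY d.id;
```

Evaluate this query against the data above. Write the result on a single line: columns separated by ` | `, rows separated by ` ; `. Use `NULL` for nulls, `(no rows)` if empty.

Legal | 8076 ; Ops | 6060 ; Design | 4026 ; Legal | 2015 ; Ops | 8070

LEFT JOIN keeps every departments row; unmatched ones get NULL for employees columns.
Group by departments.id and compute SUM(e.hire_year). SUM over an all-NULL group is NULL.
  1: ids {1, 3, 4, 12} → SUM(e.hire_year)=8076
  2: ids {2, 10, 14} → SUM(e.hire_year)=6060
  3: ids {6, 13} → SUM(e.hire_year)=4026
  4: ids {8} → SUM(e.hire_year)=2015
  5: ids {5, 7, 9, 11} → SUM(e.hire_year)=8070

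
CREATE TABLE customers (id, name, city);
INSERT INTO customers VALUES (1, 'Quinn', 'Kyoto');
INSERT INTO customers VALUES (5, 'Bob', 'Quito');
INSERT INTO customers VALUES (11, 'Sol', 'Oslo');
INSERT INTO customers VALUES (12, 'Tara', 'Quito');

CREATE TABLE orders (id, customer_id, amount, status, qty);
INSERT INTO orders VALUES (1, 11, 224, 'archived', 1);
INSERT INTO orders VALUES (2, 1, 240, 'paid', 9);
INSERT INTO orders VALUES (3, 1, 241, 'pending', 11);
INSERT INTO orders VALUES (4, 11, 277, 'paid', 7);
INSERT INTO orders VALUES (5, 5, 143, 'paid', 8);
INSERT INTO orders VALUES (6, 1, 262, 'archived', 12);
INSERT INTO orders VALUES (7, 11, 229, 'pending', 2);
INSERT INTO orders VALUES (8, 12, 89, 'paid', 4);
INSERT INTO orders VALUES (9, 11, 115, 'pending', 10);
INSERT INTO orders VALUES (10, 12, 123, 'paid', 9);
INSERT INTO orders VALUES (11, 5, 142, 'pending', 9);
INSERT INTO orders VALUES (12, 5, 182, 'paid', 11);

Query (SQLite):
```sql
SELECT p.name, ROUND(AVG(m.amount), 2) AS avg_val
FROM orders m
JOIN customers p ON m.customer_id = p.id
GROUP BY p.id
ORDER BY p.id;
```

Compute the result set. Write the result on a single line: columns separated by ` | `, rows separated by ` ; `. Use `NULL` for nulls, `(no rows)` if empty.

Join each orders row to its customers via customer_id.
Group joined rows by customers.id; compute ROUND(AVG(m.amount), 2) per group.
  1: ids {2, 3, 6} → ROUND(AVG(m.amount), 2)=247.67
  5: ids {5, 11, 12} → ROUND(AVG(m.amount), 2)=155.67
  11: ids {1, 4, 7, 9} → ROUND(AVG(m.amount), 2)=211.25
  12: ids {8, 10} → ROUND(AVG(m.amount), 2)=106

Quinn | 247.67 ; Bob | 155.67 ; Sol | 211.25 ; Tara | 106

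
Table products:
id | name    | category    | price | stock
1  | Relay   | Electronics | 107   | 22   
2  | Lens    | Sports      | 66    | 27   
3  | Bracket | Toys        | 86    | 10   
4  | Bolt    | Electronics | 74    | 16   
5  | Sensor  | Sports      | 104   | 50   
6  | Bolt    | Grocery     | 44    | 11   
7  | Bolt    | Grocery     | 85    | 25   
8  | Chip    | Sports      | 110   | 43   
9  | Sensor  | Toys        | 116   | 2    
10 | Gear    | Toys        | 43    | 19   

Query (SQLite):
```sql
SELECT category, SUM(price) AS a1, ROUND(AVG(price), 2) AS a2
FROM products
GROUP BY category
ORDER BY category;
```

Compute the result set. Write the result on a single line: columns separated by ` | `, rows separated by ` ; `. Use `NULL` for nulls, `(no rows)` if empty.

Electronics | 181 | 90.5 ; Grocery | 129 | 64.5 ; Sports | 280 | 93.33 ; Toys | 245 | 81.67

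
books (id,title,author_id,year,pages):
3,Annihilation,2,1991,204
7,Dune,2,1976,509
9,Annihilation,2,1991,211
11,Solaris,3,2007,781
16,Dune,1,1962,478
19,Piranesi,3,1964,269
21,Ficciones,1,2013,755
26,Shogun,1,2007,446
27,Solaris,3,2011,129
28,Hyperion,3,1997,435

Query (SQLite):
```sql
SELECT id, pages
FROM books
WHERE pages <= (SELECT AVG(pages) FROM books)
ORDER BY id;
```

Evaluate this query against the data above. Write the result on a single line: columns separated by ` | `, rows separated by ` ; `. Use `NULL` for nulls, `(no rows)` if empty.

3 | 204 ; 9 | 211 ; 19 | 269 ; 27 | 129

Scalar subquery: AVG(pages) over all books rows = 421.7.
Keep rows where pages <= that value.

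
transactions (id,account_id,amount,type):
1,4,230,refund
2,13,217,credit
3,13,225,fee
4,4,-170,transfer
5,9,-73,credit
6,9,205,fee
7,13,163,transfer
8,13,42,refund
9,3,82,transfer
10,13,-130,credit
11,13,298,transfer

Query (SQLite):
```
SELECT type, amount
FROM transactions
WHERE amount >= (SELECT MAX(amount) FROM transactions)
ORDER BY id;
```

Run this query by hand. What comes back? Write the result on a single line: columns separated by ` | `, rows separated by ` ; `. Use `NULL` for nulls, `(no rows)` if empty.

transfer | 298

Scalar subquery: MAX(amount) over all transactions rows = 298.
Keep rows where amount >= that value.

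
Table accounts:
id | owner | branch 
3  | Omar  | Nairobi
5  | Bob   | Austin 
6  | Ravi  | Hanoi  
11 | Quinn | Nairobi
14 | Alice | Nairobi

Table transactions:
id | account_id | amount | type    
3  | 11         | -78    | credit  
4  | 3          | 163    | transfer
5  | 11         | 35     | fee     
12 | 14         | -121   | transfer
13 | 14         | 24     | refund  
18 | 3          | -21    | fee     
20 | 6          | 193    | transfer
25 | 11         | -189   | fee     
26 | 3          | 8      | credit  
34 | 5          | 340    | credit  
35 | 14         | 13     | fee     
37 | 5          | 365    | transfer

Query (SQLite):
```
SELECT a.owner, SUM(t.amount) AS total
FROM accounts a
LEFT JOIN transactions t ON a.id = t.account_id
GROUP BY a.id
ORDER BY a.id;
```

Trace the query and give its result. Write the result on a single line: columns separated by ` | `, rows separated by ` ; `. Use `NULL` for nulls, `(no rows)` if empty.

LEFT JOIN keeps every accounts row; unmatched ones get NULL for transactions columns.
Group by accounts.id and compute SUM(t.amount). SUM over an all-NULL group is NULL.
  3: ids {4, 18, 26} → SUM(t.amount)=150
  5: ids {34, 37} → SUM(t.amount)=705
  6: ids {20} → SUM(t.amount)=193
  11: ids {3, 5, 25} → SUM(t.amount)=-232
  14: ids {12, 13, 35} → SUM(t.amount)=-84

Omar | 150 ; Bob | 705 ; Ravi | 193 ; Quinn | -232 ; Alice | -84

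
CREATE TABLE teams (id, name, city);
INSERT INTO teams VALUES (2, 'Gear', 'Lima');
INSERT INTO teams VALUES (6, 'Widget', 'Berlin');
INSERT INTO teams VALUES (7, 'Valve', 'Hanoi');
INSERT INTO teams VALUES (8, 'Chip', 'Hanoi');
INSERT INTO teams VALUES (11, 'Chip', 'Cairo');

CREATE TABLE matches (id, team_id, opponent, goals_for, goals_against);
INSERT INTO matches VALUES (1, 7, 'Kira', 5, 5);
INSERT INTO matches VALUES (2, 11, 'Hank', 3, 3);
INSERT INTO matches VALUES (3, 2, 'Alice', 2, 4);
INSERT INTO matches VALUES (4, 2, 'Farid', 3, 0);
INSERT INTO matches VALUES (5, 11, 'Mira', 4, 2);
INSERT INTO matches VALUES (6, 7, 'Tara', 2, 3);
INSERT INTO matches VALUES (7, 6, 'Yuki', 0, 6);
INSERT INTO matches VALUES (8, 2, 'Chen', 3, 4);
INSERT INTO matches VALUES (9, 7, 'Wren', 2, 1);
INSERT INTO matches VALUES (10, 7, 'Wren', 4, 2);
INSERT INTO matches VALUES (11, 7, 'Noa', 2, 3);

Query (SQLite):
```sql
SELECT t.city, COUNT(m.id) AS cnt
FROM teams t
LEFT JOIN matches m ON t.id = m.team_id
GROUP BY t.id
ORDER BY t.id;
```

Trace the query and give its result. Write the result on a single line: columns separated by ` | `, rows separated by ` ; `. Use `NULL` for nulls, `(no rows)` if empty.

LEFT JOIN keeps every teams row; unmatched ones get NULL for matches columns.
Group by teams.id and compute COUNT(m.id). COUNT(col) of an all-NULL group is 0.
  2: ids {3, 4, 8} → COUNT(m.id)=3
  6: ids {7} → COUNT(m.id)=1
  7: ids {1, 6, 9, 10, 11} → COUNT(m.id)=5
  8: ids {—} → COUNT(m.id)=0
  11: ids {2, 5} → COUNT(m.id)=2

Lima | 3 ; Berlin | 1 ; Hanoi | 5 ; Hanoi | 0 ; Cairo | 2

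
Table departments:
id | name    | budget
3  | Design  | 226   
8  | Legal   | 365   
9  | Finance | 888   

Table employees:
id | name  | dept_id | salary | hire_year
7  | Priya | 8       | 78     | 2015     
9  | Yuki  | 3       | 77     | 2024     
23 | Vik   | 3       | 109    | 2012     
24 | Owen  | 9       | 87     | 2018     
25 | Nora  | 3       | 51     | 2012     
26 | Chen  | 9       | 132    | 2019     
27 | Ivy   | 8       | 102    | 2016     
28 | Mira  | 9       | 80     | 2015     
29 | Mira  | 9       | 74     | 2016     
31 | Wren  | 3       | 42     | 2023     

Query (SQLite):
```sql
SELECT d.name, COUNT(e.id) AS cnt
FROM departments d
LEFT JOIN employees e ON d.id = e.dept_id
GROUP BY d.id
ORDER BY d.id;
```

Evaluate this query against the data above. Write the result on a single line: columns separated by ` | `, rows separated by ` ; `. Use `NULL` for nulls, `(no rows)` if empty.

Design | 4 ; Legal | 2 ; Finance | 4

LEFT JOIN keeps every departments row; unmatched ones get NULL for employees columns.
Group by departments.id and compute COUNT(e.id). COUNT(col) of an all-NULL group is 0.
  3: ids {9, 23, 25, 31} → COUNT(e.id)=4
  8: ids {7, 27} → COUNT(e.id)=2
  9: ids {24, 26, 28, 29} → COUNT(e.id)=4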